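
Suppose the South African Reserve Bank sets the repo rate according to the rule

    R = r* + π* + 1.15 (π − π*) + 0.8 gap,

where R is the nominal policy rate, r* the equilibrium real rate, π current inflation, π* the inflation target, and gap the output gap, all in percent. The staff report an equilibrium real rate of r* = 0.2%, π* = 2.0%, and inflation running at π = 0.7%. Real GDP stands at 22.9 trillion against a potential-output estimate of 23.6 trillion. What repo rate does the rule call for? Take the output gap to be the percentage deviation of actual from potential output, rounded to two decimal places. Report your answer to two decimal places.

-1.67%

Output gap = 100 × (22.9 − 23.6) / 23.6 = -2.97%.
R = 0.20 + 2.00 + 1.15 × (0.70 − 2.00) + 0.8 × (-2.97)
   = 0.20 + 2 − 1.495 − 2.376 = -1.67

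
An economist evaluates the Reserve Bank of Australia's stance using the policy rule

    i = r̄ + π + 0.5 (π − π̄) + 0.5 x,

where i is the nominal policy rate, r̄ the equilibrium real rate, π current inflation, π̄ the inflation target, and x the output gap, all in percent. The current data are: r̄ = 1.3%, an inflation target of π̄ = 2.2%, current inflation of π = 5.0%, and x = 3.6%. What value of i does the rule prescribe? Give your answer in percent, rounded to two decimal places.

i = 1.3 + 5.0 + 0.5 × (5.0 − 2.2) + 0.5 × 3.6
   = 1.3 + 5 + 1.4 + 1.8 = 9.50

9.50%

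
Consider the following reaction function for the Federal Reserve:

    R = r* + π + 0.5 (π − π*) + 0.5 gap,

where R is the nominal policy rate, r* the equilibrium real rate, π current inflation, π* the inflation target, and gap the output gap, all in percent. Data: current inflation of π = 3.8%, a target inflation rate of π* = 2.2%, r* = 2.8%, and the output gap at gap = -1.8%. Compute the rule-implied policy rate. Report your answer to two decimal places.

R = 2.8 + 3.8 + 0.5 × (3.8 − 2.2) + 0.5 × (-1.8)
   = 2.8 + 3.8 + 0.8 − 0.9 = 6.50

6.50%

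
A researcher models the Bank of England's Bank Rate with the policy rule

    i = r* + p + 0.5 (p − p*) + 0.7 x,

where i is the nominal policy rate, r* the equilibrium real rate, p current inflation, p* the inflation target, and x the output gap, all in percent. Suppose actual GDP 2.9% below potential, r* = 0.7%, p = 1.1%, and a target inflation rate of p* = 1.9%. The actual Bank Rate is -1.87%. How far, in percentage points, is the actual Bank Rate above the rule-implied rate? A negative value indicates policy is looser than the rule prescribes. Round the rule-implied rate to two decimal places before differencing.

-1.24 pp

Output 2.9% below potential → x = -2.9.
i = 0.7 + 1.1 + 0.5 × (1.1 − 1.9) + 0.7 × (-2.9)
   = 0.7 + 1.1 − 0.4 − 2.03 = -0.63
Deviation = -1.87 − (-0.63) = -1.24 pp.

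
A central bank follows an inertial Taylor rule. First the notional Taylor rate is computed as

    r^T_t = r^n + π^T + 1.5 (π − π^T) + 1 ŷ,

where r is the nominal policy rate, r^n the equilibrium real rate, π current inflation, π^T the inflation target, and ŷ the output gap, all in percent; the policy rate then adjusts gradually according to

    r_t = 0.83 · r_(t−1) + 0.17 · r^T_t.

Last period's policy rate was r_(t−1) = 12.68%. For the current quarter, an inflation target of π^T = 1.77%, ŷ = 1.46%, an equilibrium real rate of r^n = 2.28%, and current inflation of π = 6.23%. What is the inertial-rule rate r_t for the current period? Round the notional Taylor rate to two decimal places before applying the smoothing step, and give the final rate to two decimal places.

r^T_t = 2.28 + 1.77 + 1.5 × (6.23 − 1.77) + 1 × 1.46
   = 2.28 + 1.77 + 6.69 + 1.46 = 12.20
r_t = 0.83 × 12.68 + 0.17 × 12.20 = 10.5244 + 2.074 = 12.60

12.60%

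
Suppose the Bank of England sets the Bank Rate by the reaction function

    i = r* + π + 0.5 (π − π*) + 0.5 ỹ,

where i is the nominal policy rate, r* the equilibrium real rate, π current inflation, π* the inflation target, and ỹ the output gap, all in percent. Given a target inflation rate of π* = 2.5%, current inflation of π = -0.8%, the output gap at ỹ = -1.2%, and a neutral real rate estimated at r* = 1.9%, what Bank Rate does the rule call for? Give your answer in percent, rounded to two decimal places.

i = 1.9 + (-0.8) + 0.5 × (-0.8 − 2.5) + 0.5 × (-1.2)
   = 1.9 − 0.8 − 1.65 − 0.6 = -1.15

-1.15%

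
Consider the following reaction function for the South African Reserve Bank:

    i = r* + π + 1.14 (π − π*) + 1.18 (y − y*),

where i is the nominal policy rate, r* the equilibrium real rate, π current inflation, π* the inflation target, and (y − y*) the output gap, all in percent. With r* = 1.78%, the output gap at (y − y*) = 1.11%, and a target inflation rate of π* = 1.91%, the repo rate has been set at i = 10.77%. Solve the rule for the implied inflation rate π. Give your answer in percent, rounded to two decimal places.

Collecting π: i = r* + (1 + 1.14) π − 1.14 π* + 1.18 (y − y*)
2.14 π = 10.77 − 1.78 + 1.14 × 1.91 − 1.18 × 1.11 = 9.8576
π = 9.8576 / 2.14 = 4.61

4.61%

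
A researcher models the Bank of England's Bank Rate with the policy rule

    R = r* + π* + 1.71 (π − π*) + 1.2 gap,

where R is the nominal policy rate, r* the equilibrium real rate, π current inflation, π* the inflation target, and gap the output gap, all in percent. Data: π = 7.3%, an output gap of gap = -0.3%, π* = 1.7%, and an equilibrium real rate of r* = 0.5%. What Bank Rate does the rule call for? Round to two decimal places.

11.42%

R = 0.5 + 1.7 + 1.71 × (7.3 − 1.7) + 1.2 × (-0.3)
   = 0.5 + 1.7 + 9.576 − 0.36 = 11.42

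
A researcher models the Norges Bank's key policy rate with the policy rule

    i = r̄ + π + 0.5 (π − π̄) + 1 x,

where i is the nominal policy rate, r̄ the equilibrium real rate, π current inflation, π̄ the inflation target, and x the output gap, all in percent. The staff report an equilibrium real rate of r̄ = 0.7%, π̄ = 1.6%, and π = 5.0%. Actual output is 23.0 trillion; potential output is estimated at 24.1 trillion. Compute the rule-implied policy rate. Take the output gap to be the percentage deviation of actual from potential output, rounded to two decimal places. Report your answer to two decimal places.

2.84%

Output gap = 100 × (23.0 − 24.1) / 24.1 = -4.56%.
i = 0.70 + 5.00 + 0.5 × (5.00 − 1.60) + 1 × (-4.56)
   = 0.70 + 5 + 1.7 − 4.56 = 2.84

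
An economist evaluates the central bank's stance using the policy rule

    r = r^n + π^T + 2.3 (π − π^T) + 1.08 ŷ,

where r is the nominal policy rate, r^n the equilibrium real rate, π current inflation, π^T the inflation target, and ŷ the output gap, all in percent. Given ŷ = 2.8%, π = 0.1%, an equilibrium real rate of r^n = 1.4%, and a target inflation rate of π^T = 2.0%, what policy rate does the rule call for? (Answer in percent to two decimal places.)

r = 1.4 + 2.0 + 2.3 × (0.1 − 2.0) + 1.08 × 2.8
   = 1.4 + 2 − 4.37 + 3.024 = 2.05

2.05%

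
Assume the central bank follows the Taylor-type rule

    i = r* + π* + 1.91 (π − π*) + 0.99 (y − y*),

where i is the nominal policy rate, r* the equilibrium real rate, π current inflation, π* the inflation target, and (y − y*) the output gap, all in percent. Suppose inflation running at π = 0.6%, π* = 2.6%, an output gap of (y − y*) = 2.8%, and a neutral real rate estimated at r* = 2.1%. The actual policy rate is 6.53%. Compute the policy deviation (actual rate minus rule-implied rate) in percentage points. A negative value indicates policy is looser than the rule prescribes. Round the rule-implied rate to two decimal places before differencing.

i = 2.1 + 2.6 + 1.91 × (0.6 − 2.6) + 0.99 × 2.8
   = 2.1 + 2.6 − 3.82 + 2.772 = 3.65
Deviation = 6.53 − 3.65 = 2.88 pp.

2.88 pp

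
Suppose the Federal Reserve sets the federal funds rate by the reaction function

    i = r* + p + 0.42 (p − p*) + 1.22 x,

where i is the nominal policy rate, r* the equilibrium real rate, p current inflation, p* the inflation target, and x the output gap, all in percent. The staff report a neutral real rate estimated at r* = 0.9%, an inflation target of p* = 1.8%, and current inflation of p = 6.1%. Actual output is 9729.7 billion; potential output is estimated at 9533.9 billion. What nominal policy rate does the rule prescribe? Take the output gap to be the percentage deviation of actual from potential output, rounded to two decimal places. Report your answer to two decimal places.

11.31%

Output gap = 100 × (9729.7 − 9533.9) / 9533.9 = 2.05%.
i = 0.90 + 6.10 + 0.42 × (6.10 − 1.80) + 1.22 × 2.05
   = 0.90 + 6.1 + 1.806 + 2.501 = 11.31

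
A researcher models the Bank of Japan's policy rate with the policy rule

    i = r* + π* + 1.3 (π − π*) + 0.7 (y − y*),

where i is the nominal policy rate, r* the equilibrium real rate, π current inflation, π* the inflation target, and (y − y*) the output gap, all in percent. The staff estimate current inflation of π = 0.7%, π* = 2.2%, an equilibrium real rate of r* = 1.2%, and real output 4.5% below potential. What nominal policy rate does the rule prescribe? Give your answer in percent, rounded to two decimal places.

-1.70%

Output 4.5% below potential → (y − y*) = -4.5.
i = 1.2 + 2.2 + 1.3 × (0.7 − 2.2) + 0.7 × (-4.5)
   = 1.2 + 2.2 − 1.95 − 3.15 = -1.70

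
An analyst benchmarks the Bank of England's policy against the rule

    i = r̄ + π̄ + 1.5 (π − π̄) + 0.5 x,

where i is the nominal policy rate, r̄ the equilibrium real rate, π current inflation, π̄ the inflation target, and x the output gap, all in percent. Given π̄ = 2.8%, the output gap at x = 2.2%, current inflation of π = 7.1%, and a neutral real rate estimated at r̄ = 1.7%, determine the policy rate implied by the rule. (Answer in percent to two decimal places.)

12.05%

i = 1.7 + 2.8 + 1.5 × (7.1 − 2.8) + 0.5 × 2.2
   = 1.7 + 2.8 + 6.45 + 1.1 = 12.05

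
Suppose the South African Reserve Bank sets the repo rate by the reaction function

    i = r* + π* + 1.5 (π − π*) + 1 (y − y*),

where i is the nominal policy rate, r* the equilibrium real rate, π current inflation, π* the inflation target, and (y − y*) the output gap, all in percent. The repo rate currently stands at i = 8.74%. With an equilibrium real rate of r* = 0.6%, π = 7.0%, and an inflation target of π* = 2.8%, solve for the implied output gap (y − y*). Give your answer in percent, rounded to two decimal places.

1 (y − y*) = 8.74 − 0.6 − 2.8 − 1.5 × (7.0 − 2.8) = -0.96
(y − y*) = -0.96 / 1 = -0.96

-0.96%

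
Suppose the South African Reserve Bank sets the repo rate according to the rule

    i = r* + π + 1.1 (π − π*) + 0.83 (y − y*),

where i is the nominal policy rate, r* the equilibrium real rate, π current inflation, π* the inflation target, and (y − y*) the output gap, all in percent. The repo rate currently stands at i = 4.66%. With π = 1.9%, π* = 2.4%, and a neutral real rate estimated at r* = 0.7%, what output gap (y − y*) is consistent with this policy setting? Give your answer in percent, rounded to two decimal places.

0.83 (y − y*) = 4.66 − 0.7 − 1.9 − 1.1 × (1.9 − 2.4) = 2.61
(y − y*) = 2.61 / 0.83 = 3.14

3.14%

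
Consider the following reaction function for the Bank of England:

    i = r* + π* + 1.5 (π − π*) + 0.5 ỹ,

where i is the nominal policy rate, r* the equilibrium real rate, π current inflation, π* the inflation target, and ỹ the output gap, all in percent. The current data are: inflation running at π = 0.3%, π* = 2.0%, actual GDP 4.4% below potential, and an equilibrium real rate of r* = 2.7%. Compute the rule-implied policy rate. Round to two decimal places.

Output 4.4% below potential → ỹ = -4.4.
i = 2.7 + 2.0 + 1.5 × (0.3 − 2.0) + 0.5 × (-4.4)
   = 2.7 + 2 − 2.55 − 2.2 = -0.05

-0.05%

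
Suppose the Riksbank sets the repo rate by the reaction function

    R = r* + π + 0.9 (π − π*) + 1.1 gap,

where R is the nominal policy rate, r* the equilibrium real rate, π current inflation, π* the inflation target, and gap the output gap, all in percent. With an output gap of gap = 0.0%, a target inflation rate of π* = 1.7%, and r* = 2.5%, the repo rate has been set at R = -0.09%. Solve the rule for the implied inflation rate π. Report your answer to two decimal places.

-0.56%

Collecting π: R = r* + (1 + 0.9) π − 0.9 π* + 1.1 gap
1.9 π = -0.09 − 2.5 + 0.9 × 1.7 − 1.1 × 0.0 = -1.06
π = -1.06 / 1.9 = -0.56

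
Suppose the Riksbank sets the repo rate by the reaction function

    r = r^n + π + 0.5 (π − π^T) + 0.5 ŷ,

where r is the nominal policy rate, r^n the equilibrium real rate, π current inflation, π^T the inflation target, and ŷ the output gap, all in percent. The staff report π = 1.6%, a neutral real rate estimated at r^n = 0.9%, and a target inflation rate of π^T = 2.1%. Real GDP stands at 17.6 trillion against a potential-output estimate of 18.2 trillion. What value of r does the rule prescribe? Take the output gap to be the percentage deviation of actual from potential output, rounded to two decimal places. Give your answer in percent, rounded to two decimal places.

0.60%

Output gap = 100 × (17.6 − 18.2) / 18.2 = -3.30%.
r = 0.90 + 1.60 + 0.5 × (1.60 − 2.10) + 0.5 × (-3.30)
   = 0.90 + 1.6 − 0.25 − 1.65 = 0.60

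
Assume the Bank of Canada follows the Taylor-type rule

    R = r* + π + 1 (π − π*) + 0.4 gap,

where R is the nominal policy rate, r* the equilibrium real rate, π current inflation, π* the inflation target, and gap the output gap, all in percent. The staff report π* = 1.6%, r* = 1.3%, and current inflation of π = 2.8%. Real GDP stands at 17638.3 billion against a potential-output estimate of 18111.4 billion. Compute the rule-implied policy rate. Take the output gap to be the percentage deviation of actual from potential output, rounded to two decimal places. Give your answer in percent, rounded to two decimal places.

4.26%

Output gap = 100 × (17638.3 − 18111.4) / 18111.4 = -2.61%.
R = 1.30 + 2.80 + 1 × (2.80 − 1.60) + 0.4 × (-2.61)
   = 1.30 + 2.8 + 1.2 − 1.044 = 4.26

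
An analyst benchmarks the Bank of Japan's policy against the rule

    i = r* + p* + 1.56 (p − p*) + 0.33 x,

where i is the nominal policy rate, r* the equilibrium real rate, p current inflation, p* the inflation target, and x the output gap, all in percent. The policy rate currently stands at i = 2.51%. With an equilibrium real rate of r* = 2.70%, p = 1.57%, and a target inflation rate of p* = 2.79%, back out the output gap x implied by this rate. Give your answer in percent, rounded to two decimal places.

0.33 x = 2.51 − 2.70 − 2.79 − 1.56 × (1.57 − 2.79) = -1.0768
x = -1.0768 / 0.33 = -3.26

-3.26%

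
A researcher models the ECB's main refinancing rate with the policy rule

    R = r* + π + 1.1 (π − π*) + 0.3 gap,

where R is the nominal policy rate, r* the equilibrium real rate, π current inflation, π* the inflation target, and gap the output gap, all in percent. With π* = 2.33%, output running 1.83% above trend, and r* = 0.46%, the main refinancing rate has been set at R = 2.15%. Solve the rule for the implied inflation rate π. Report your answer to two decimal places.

Output 1.83% above potential → gap = 1.83.
Collecting π: R = r* + (1 + 1.1) π − 1.1 π* + 0.3 gap
2.1 π = 2.15 − 0.46 + 1.1 × 2.33 − 0.3 × 1.83 = 3.704
π = 3.704 / 2.1 = 1.76

1.76%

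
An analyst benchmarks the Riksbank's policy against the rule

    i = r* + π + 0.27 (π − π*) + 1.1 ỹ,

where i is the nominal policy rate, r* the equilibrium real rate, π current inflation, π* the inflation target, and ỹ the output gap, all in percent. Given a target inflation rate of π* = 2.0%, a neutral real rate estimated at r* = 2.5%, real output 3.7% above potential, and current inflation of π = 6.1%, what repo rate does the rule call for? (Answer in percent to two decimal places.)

Output 3.7% above potential → ỹ = 3.7.
i = 2.5 + 6.1 + 0.27 × (6.1 − 2.0) + 1.1 × 3.7
   = 2.5 + 6.1 + 1.107 + 4.07 = 13.78

13.78%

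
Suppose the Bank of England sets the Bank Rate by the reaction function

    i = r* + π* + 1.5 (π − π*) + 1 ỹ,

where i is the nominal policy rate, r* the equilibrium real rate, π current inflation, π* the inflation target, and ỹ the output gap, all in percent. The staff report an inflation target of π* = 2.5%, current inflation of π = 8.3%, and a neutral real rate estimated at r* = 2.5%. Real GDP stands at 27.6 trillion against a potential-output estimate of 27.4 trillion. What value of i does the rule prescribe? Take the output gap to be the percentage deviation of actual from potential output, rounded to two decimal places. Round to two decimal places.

14.43%

Output gap = 100 × (27.6 − 27.4) / 27.4 = 0.73%.
i = 2.50 + 2.50 + 1.5 × (8.30 − 2.50) + 1 × 0.73
   = 2.50 + 2.5 + 8.7 + 0.73 = 14.43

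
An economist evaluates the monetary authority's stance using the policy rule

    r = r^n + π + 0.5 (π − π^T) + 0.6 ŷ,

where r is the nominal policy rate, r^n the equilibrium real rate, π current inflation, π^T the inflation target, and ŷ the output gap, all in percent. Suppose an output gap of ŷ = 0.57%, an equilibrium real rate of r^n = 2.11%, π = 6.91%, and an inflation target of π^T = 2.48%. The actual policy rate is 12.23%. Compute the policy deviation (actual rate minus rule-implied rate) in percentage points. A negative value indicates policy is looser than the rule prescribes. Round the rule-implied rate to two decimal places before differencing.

0.65 pp

r = 2.11 + 6.91 + 0.5 × (6.91 − 2.48) + 0.6 × 0.57
   = 2.11 + 6.91 + 2.215 + 0.342 = 11.58
Deviation = 12.23 − 11.58 = 0.65 pp.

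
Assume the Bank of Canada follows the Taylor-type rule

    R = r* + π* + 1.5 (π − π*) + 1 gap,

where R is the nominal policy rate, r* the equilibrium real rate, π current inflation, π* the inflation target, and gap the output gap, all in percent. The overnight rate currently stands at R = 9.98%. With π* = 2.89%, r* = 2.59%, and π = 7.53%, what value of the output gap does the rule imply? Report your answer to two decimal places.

1 gap = 9.98 − 2.59 − 2.89 − 1.5 × (7.53 − 2.89) = -2.46
gap = -2.46 / 1 = -2.46

-2.46%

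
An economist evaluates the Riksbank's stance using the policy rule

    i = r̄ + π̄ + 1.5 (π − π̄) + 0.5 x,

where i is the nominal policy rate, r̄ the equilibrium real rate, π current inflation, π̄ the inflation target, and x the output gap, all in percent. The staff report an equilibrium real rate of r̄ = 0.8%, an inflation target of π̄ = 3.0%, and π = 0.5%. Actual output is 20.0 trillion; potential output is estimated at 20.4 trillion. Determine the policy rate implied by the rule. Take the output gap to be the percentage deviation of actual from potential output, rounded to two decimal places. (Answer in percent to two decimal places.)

-0.93%

Output gap = 100 × (20.0 − 20.4) / 20.4 = -1.96%.
i = 0.80 + 3.00 + 1.5 × (0.50 − 3.00) + 0.5 × (-1.96)
   = 0.80 + 3 − 3.75 − 0.98 = -0.93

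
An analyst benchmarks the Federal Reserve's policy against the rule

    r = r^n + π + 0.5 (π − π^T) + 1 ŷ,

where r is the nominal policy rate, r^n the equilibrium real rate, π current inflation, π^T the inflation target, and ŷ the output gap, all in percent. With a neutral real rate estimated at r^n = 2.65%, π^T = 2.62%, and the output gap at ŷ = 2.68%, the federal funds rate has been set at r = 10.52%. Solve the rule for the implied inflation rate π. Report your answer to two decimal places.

Collecting π: r = r^n + (1 + 0.5) π − 0.5 π^T + 1 ŷ
1.5 π = 10.52 − 2.65 + 0.5 × 2.62 − 1 × 2.68 = 6.5
π = 6.5 / 1.5 = 4.33

4.33%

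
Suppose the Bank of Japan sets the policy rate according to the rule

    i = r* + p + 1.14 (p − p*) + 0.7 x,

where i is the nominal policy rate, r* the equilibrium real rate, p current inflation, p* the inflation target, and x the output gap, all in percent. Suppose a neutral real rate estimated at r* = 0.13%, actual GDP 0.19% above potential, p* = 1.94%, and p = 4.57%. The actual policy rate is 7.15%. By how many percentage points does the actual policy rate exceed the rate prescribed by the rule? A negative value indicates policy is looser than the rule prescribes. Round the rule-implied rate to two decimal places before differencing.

Output 0.19% above potential → x = 0.19.
i = 0.13 + 4.57 + 1.14 × (4.57 − 1.94) + 0.7 × 0.19
   = 0.13 + 4.57 + 2.9982 + 0.133 = 7.83
Deviation = 7.15 − 7.83 = -0.68 pp.

-0.68 pp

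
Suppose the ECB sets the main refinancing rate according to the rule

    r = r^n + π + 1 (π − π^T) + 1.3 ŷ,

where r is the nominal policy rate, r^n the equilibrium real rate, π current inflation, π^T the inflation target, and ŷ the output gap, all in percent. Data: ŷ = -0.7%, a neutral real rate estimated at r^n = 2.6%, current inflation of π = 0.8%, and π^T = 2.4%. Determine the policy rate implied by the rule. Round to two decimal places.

0.89%

r = 2.6 + 0.8 + 1 × (0.8 − 2.4) + 1.3 × (-0.7)
   = 2.6 + 0.8 − 1.6 − 0.91 = 0.89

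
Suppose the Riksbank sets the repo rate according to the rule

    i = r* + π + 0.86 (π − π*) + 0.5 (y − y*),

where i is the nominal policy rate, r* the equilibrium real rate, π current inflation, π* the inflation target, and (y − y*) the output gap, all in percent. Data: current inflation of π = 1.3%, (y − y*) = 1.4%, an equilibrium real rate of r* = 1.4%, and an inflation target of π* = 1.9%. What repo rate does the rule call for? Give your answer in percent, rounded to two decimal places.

2.88%

i = 1.4 + 1.3 + 0.86 × (1.3 − 1.9) + 0.5 × 1.4
   = 1.4 + 1.3 − 0.516 + 0.7 = 2.88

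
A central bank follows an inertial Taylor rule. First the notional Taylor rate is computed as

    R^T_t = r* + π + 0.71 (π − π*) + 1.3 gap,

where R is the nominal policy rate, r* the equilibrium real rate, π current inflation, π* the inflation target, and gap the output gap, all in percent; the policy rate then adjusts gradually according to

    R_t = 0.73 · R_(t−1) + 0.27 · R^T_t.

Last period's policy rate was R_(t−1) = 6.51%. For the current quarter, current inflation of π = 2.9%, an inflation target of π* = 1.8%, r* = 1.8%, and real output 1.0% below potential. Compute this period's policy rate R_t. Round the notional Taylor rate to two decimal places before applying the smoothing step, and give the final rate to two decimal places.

Output 1.0% below potential → gap = -1.0.
R^T_t = 1.8 + 2.9 + 0.71 × (2.9 − 1.8) + 1.3 × (-1.0)
   = 1.8 + 2.9 + 0.781 − 1.3 = 4.18
R_t = 0.73 × 6.51 + 0.27 × 4.18 = 4.7523 + 1.1286 = 5.88

5.88%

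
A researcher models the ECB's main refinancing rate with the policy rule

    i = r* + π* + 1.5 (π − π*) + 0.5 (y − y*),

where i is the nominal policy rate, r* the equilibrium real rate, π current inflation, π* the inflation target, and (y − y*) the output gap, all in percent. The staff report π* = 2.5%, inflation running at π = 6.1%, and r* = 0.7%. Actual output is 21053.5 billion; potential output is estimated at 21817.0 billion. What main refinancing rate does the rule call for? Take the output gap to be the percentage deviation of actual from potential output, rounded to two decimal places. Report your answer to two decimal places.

Output gap = 100 × (21053.5 − 21817.0) / 21817.0 = -3.50%.
i = 0.70 + 2.50 + 1.5 × (6.10 − 2.50) + 0.5 × (-3.50)
   = 0.70 + 2.5 + 5.4 − 1.75 = 6.85

6.85%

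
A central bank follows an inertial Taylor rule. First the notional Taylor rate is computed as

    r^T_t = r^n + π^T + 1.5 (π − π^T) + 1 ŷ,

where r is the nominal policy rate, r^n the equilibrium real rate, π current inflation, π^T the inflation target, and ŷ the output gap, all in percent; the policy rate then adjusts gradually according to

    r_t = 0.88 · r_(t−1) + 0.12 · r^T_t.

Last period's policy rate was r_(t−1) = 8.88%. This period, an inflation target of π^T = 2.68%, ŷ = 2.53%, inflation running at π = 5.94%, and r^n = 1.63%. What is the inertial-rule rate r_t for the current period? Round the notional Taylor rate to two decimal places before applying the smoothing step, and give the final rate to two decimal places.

9.22%

r^T_t = 1.63 + 2.68 + 1.5 × (5.94 − 2.68) + 1 × 2.53
   = 1.63 + 2.68 + 4.89 + 2.53 = 11.73
r_t = 0.88 × 8.88 + 0.12 × 11.73 = 7.8144 + 1.4076 = 9.22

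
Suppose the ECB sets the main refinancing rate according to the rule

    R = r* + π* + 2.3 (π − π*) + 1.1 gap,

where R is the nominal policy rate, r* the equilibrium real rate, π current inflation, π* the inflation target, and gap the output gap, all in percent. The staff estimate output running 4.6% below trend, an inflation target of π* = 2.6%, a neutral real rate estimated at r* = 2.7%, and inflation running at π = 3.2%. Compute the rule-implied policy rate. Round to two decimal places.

Output 4.6% below potential → gap = -4.6.
R = 2.7 + 2.6 + 2.3 × (3.2 − 2.6) + 1.1 × (-4.6)
   = 2.7 + 2.6 + 1.38 − 5.06 = 1.62

1.62%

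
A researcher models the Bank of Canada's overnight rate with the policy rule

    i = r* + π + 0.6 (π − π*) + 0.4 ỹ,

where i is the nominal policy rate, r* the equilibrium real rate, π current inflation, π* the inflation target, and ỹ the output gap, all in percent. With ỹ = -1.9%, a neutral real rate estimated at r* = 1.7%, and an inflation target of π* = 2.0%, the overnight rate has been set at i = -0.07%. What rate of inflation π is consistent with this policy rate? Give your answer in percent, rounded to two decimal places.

0.12%

Collecting π: i = r* + (1 + 0.6) π − 0.6 π* + 0.4 ỹ
1.6 π = -0.07 − 1.7 + 0.6 × 2.0 − 0.4 × (-1.9) = 0.19
π = 0.19 / 1.6 = 0.12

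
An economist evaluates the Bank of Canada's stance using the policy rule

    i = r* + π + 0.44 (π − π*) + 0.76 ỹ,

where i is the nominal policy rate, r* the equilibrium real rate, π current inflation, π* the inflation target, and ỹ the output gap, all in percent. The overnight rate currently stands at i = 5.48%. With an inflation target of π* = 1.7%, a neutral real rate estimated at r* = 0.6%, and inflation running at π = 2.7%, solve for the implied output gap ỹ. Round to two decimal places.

0.76 ỹ = 5.48 − 0.6 − 2.7 − 0.44 × (2.7 − 1.7) = 1.74
ỹ = 1.74 / 0.76 = 2.29

2.29%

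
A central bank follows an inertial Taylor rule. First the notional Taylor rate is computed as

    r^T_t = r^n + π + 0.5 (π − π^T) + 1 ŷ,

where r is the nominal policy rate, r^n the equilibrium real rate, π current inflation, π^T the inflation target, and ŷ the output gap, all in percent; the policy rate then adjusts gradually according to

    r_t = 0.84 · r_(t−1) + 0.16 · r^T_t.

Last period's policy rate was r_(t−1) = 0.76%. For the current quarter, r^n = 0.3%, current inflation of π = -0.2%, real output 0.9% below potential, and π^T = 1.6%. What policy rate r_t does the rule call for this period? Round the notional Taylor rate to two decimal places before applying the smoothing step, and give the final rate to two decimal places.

0.37%

Output 0.9% below potential → ŷ = -0.9.
r^T_t = 0.3 + (-0.2) + 0.5 × (-0.2 − 1.6) + 1 × (-0.9)
   = 0.3 − 0.2 − 0.9 − 0.9 = -1.70
r_t = 0.84 × 0.76 + 0.16 × (-1.70) = 0.6384 − 0.272 = 0.37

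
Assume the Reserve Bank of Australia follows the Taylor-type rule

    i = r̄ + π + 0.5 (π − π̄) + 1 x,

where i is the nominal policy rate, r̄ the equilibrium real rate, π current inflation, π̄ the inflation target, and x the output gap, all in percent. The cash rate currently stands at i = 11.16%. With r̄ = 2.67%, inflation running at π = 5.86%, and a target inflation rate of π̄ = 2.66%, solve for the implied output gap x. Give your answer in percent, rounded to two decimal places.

1.03%

1 x = 11.16 − 2.67 − 5.86 − 0.5 × (5.86 − 2.66) = 1.03
x = 1.03 / 1 = 1.03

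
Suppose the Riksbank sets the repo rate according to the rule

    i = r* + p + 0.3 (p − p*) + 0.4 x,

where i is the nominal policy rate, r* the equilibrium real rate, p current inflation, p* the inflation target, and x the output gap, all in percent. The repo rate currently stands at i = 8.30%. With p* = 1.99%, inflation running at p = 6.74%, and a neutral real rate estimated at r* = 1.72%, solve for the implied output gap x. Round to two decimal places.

-3.96%

0.4 x = 8.30 − 1.72 − 6.74 − 0.3 × (6.74 − 1.99) = -1.585
x = -1.585 / 0.4 = -3.96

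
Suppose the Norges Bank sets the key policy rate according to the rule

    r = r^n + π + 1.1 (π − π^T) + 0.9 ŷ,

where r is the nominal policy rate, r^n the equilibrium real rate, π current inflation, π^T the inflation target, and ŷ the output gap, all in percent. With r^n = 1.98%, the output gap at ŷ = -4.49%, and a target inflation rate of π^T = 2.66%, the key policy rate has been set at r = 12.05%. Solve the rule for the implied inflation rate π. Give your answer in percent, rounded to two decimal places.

Collecting π: r = r^n + (1 + 1.1) π − 1.1 π^T + 0.9 ŷ
2.1 π = 12.05 − 1.98 + 1.1 × 2.66 − 0.9 × (-4.49) = 17.037
π = 17.037 / 2.1 = 8.11

8.11%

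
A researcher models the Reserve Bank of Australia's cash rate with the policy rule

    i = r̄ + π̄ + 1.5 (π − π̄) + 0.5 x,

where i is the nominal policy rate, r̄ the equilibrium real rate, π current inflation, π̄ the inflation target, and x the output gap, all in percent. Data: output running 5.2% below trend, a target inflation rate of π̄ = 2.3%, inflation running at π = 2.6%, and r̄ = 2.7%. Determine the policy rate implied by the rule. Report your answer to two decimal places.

Output 5.2% below potential → x = -5.2.
i = 2.7 + 2.3 + 1.5 × (2.6 − 2.3) + 0.5 × (-5.2)
   = 2.7 + 2.3 + 0.45 − 2.6 = 2.85

2.85%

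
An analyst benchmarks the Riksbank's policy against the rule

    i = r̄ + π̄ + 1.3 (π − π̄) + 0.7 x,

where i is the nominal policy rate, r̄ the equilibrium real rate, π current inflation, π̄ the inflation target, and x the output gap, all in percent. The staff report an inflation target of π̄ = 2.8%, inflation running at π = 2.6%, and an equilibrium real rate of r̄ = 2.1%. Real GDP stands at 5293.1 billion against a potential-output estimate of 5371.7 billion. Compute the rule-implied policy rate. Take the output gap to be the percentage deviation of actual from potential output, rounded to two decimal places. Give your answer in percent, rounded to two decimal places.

3.62%

Output gap = 100 × (5293.1 − 5371.7) / 5371.7 = -1.46%.
i = 2.10 + 2.80 + 1.3 × (2.60 − 2.80) + 0.7 × (-1.46)
   = 2.10 + 2.8 − 0.26 − 1.022 = 3.62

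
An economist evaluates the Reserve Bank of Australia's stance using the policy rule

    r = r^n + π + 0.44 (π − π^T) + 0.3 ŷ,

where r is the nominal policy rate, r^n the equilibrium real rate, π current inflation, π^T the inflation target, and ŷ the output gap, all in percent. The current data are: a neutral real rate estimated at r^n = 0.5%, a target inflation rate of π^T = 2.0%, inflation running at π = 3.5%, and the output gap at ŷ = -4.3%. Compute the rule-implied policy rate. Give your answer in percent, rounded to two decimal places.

r = 0.5 + 3.5 + 0.44 × (3.5 − 2.0) + 0.3 × (-4.3)
   = 0.5 + 3.5 + 0.66 − 1.29 = 3.37

3.37%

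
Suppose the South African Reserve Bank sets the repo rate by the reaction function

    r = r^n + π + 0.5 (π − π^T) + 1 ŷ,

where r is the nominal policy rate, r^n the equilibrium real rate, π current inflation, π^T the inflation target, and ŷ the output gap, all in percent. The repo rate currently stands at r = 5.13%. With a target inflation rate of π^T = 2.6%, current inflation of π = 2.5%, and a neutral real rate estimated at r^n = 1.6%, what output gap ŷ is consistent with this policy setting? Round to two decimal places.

1 ŷ = 5.13 − 1.6 − 2.5 − 0.5 × (2.5 − 2.6) = 1.08
ŷ = 1.08 / 1 = 1.08

1.08%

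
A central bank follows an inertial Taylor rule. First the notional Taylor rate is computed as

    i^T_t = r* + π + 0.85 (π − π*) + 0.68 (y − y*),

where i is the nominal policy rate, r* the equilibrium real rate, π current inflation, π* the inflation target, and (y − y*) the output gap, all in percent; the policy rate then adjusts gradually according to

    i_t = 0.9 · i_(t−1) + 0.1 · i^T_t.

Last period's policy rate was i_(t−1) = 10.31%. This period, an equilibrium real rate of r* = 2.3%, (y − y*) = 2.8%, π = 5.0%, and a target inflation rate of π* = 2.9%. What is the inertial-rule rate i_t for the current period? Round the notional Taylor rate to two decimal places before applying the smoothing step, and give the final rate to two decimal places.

10.38%

i^T_t = 2.3 + 5.0 + 0.85 × (5.0 − 2.9) + 0.68 × 2.8
   = 2.3 + 5 + 1.785 + 1.904 = 10.99
i_t = 0.9 × 10.31 + 0.1 × 10.99 = 9.279 + 1.099 = 10.38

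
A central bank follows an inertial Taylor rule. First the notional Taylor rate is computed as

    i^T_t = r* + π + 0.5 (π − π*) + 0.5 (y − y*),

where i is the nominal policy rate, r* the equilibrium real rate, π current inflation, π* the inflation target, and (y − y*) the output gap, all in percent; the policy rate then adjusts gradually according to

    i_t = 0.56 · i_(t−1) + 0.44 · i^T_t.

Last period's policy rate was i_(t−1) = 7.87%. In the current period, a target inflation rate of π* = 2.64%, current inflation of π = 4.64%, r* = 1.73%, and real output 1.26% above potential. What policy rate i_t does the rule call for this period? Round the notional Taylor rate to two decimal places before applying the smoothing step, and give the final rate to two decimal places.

7.93%

Output 1.26% above potential → (y − y*) = 1.26.
i^T_t = 1.73 + 4.64 + 0.5 × (4.64 − 2.64) + 0.5 × 1.26
   = 1.73 + 4.64 + 1 + 0.63 = 8.00
i_t = 0.56 × 7.87 + 0.44 × 8.00 = 4.4072 + 3.52 = 7.93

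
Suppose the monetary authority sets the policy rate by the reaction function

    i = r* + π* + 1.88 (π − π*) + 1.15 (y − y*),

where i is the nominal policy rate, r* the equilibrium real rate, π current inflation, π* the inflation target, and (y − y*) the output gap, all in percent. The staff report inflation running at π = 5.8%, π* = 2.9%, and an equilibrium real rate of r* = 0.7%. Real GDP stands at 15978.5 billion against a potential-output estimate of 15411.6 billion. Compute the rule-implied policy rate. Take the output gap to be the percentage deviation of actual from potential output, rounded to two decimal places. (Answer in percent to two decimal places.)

Output gap = 100 × (15978.5 − 15411.6) / 15411.6 = 3.68%.
i = 0.70 + 2.90 + 1.88 × (5.80 − 2.90) + 1.15 × 3.68
   = 0.70 + 2.9 + 5.452 + 4.232 = 13.28

13.28%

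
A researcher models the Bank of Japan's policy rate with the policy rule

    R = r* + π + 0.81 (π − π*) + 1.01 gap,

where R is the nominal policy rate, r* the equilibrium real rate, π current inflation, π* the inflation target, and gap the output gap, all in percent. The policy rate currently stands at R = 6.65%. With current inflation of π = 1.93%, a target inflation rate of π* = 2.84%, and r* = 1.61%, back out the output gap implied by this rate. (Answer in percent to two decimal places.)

1.01 gap = 6.65 − 1.61 − 1.93 − 0.81 × (1.93 − 2.84) = 3.8471
gap = 3.8471 / 1.01 = 3.81

3.81%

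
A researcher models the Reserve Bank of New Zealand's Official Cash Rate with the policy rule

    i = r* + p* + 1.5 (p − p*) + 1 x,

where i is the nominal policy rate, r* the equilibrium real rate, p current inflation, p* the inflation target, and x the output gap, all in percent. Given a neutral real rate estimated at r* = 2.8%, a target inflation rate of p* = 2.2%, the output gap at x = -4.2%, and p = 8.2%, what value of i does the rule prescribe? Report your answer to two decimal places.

i = 2.8 + 2.2 + 1.5 × (8.2 − 2.2) + 1 × (-4.2)
   = 2.8 + 2.2 + 9 − 4.2 = 9.80

9.80%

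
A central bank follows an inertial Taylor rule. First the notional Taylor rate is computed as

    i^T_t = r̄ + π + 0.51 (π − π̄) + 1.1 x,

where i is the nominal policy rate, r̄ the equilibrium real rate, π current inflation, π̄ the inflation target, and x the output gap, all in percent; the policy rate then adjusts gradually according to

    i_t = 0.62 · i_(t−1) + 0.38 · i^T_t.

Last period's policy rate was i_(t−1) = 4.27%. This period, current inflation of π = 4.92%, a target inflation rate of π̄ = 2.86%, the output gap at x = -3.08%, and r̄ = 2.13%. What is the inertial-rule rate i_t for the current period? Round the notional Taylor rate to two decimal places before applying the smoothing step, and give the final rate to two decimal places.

i^T_t = 2.13 + 4.92 + 0.51 × (4.92 − 2.86) + 1.1 × (-3.08)
   = 2.13 + 4.92 + 1.0506 − 3.388 = 4.71
i_t = 0.62 × 4.27 + 0.38 × 4.71 = 2.6474 + 1.7898 = 4.44

4.44%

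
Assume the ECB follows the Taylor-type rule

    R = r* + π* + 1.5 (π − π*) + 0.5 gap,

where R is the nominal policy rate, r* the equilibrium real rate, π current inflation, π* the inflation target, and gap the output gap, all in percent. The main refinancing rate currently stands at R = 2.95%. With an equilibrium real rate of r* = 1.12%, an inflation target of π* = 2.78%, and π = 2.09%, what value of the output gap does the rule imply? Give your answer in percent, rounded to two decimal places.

0.17%

0.5 gap = 2.95 − 1.12 − 2.78 − 1.5 × (2.09 − 2.78) = 0.085
gap = 0.085 / 0.5 = 0.17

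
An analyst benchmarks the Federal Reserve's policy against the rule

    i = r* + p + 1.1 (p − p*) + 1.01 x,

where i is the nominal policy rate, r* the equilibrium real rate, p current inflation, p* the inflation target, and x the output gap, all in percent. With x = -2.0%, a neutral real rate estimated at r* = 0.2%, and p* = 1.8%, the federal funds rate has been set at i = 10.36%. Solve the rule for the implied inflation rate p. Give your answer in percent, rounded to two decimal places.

Collecting p: i = r* + (1 + 1.1) p − 1.1 p* + 1.01 x
2.1 p = 10.36 − 0.2 + 1.1 × 1.8 − 1.01 × (-2.0) = 14.16
p = 14.16 / 2.1 = 6.74

6.74%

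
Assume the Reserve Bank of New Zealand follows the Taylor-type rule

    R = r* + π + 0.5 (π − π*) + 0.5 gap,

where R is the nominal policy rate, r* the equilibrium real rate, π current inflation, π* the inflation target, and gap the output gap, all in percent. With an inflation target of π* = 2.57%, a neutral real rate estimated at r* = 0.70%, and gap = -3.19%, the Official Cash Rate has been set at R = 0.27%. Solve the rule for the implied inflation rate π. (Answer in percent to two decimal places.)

1.63%

Collecting π: R = r* + (1 + 0.5) π − 0.5 π* + 0.5 gap
1.5 π = 0.27 − 0.70 + 0.5 × 2.57 − 0.5 × (-3.19) = 2.45
π = 2.45 / 1.5 = 1.63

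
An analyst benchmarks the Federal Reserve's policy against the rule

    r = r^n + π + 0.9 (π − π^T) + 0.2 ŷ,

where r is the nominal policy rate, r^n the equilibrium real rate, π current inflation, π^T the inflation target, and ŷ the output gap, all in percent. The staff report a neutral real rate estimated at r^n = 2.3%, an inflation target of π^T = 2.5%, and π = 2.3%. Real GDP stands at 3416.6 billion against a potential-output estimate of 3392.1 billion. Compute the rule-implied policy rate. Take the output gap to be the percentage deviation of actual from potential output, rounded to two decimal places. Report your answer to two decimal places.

4.56%

Output gap = 100 × (3416.6 − 3392.1) / 3392.1 = 0.72%.
r = 2.30 + 2.30 + 0.9 × (2.30 − 2.50) + 0.2 × 0.72
   = 2.30 + 2.3 − 0.18 + 0.144 = 4.56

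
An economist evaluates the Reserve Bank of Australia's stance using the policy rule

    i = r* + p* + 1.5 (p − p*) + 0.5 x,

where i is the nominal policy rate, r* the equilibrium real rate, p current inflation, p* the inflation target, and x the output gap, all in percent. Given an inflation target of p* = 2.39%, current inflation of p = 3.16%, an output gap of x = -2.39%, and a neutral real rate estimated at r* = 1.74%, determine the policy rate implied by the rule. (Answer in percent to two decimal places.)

i = 1.74 + 2.39 + 1.5 × (3.16 − 2.39) + 0.5 × (-2.39)
   = 1.74 + 2.39 + 1.155 − 1.195 = 4.09

4.09%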